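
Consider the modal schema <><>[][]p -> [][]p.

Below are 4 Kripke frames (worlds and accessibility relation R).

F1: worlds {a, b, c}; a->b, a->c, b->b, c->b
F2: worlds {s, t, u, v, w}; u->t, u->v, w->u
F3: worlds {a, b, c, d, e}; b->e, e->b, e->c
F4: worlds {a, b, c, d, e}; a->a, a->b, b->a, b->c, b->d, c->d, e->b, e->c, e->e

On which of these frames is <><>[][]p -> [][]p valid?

Frame correspondent (Sahlqvist): forall x forall y forall z ((x R^2 y & x R^2 z) -> exists w (y R^2 w & z = w)) — i.e. a generalized confluence (Geach) condition.
F1: satisfies the condition.
F2: fails — wR²t, wR²t but no w* with tR²w* and t=w*.
F3: fails — bR²c, bR²b but no w with cR²w and b=w.
F4: fails — aR²b, aR²c but no w with bR²w and c=w.
Valid on: F1.

F1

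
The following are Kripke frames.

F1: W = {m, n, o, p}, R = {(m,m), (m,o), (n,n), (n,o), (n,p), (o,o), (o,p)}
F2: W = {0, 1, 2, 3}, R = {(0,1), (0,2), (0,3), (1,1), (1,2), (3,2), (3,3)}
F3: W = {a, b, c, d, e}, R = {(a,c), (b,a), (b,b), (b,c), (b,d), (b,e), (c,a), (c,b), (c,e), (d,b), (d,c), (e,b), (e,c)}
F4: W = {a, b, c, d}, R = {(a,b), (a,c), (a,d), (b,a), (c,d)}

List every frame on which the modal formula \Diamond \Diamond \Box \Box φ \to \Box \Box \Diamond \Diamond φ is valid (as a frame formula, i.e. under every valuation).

Frame correspondent (Sahlqvist): \forall x \forall y \forall z ((x R^2 y \wedge x R^2 z) \to \exists w (y R^2 w \wedge z R^2 w)) — i.e. a generalized confluence (Geach) condition.
F1: fails — mR²m, mR²p but no w with mR²w and pR²w.
F2: fails — 0R²1, 0R²2 but no w with 1R²w and 2R²w.
F3: ✓.
F4: fails — aR²a, aR²d but no w with aR²w and dR²w.

F3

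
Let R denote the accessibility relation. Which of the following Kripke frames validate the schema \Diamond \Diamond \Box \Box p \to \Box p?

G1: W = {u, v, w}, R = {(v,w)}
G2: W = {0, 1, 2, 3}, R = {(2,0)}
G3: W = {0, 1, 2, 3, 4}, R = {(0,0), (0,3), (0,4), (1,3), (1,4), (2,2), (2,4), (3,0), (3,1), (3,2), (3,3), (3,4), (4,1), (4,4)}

This is the axiom for a generalized confluence (Geach) condition; its first-order frame correspondent is \forall x \forall y \forall z ((x R^2 y \wedge xRz) \to \exists w (y R^2 w \wedge z = w)).
G1: holds.
G2: holds.
G3: fails — 0R²2, 0R0 but no w with 2R²w and 0=w.

G1, G2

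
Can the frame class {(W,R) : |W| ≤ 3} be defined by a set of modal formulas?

Modal frame validity is preserved under disjoint unions.
Any modal formula valid on each of 4 disjoint one-world frames is valid on their disjoint union (validity is preserved under disjoint unions). Each one-world frame has |W|=1≤3, but the union has |W|=4.
Hence having at most 3 worlds is not modally definable.

Not definable by any modal formula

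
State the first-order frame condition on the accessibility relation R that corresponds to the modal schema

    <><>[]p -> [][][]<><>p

This is a Sahlqvist (Geach-type) schema ◇^2□^1p → □^3◇^2p.
Minimal-valuation argument: fix x; take any y with xR^2y and any z with xR^3z. Set V(p) to the set of worlds R-reachable from y in exactly 1 step. Then □^1p holds at y, so the antecedent holds at x; validity forces ◇^2p at z, giving a w with zR^2w and yR^1w.
First-order correspondent: forall x forall y forall z ((x R^2 y & x R^3 z) -> exists w (yRw & z R^2 w)).

forall x forall y forall z ((x R^2 y & x R^3 z) -> exists w (yRw & z R^2 w))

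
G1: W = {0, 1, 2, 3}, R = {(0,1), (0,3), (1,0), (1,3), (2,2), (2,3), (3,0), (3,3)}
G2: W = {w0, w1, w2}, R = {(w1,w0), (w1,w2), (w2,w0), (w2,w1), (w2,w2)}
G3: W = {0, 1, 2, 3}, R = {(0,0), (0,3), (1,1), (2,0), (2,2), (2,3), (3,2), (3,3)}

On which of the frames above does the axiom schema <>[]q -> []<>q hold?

G1, G3

Frame correspondent (Sahlqvist): forall x forall y forall z (Rxy & Rxz -> exists w (Ryw & Rzw)) — i.e. convergence.
G1: holds.
G2: fails — Rw1w2 and Rw1w0 but w2 and w0 have no common successor.
G3: holds.
Valid on: G1, G3.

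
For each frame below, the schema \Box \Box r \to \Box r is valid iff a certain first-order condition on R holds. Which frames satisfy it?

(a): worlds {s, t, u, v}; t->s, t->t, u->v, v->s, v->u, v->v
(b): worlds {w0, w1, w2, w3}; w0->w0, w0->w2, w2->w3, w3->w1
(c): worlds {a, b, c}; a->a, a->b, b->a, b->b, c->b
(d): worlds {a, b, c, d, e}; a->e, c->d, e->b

The schema corresponds to density: \forall x \forall y (Rxy \to \exists z (Rxz \wedge Rzy)).
(a): ✓.
(b): fails — Rw3w1 but no z with Rw3z and Rzw1.
(c): ✓.
(d): fails — Rae but no z with Raz and Rze.

(a), (c)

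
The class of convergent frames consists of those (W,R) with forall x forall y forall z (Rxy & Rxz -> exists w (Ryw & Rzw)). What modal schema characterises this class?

◇□r → □◇r

The condition is convergence. The .2 schema ◇□r → □◇r defines it.
Suppose ◇□r→□◇r is valid. Take Rxy, Rxz and set V(r)={w : Ryw}. Then □r at y so ◇□r at x, so □◇r at x, so ◇r at z, giving w with Rzw and Ryw.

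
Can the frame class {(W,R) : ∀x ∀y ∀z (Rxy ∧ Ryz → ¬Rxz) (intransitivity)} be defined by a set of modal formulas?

No — not modally definable

Modal frame validity is preserved under surjective bounded morphisms.
The 3-cycle (worlds s,t,u with s→t→u→s) is intransitive. Mapping every world to a single reflexive point • is a surjective bounded morphism; the reflexive point is not intransitive (R••∧R•• but R••).
So the class is not modally definable.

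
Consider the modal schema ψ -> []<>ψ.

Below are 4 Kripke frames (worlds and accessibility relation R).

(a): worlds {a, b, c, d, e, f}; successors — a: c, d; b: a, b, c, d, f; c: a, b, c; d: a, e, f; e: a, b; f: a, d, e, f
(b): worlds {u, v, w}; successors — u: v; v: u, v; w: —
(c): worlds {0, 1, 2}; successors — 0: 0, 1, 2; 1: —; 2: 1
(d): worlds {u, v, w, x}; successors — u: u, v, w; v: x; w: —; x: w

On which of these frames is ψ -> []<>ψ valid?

The schema corresponds to symmetry: forall x forall y (Rxy -> Ryx).
(a): fails — Rbd but not Rdb.
(b): holds.
(c): fails — R01 but not R10.
(d): fails — Ruv but not Rvu.
Valid on: (b).

(b)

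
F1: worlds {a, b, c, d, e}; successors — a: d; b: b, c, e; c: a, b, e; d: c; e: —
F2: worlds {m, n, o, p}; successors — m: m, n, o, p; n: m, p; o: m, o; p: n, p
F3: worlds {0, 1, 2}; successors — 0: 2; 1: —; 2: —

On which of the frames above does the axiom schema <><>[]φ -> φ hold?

F3

This is the axiom for a generalized confluence (Geach) condition; its first-order frame correspondent is forall x forall y (x R^2 y -> exists w (yRw & x = w)).
F1: fails — bR²a but no w with aRw and b=w.
F2: fails — mR²p but no w with pRw and m=w.
F3: ✓.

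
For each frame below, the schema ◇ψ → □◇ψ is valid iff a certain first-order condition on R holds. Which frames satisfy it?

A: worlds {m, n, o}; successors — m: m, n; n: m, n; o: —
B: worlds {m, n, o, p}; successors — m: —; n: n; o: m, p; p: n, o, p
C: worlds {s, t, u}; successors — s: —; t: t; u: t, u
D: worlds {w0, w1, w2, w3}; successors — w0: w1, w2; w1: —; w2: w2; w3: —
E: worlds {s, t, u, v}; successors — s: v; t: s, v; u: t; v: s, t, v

A

This is the axiom for the Euclidean property; its first-order frame correspondent is ∀x ∀y ∀z (Rxy ∧ Rxz → Ryz).
A: ✓.
B: fails — Rom and Rom but not Rmm.
C: fails — Rut and Ruu but not Rtu.
D: fails — Rw0w1 and Rw0w1 but not Rw1w1.
E: fails — Rts and Rts but not Rss.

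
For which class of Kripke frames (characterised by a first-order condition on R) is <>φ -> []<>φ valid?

Suppose ◇φ→□◇φ is valid. Take Rxy, Rxz and set V(φ)={y}. Then ◇φ at x, so □◇φ at x, so ◇φ at z, so some w with Rzw has φ; w=y, i.e. Rzy. By symmetry of the argument, Ryz.
Conversely, on a frame with the Euclidean property the schema holds at every world under every valuation.
Frame condition: forall x forall y forall z (Rxy & Rxz -> Ryz).

the Euclidean property: forall x forall y forall z (Rxy & Rxz -> Ryz)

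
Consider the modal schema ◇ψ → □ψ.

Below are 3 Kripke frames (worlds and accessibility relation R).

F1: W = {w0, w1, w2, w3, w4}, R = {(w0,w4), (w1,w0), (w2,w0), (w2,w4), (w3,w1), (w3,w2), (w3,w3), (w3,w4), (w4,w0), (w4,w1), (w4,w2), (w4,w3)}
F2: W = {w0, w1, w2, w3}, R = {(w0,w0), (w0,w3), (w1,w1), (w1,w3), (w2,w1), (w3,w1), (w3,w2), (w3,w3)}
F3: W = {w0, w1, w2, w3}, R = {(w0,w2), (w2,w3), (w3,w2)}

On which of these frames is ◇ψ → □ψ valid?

F3

Frame correspondent (Sahlqvist): ∀x ∀y ∀z (Rxy ∧ Rxz → y = z) — i.e. partial functionality.
F1: fails — w2 sees both w0 and w4.
F2: fails — w0 sees both w0 and w3.
F3: satisfies the condition.
Valid on: F3.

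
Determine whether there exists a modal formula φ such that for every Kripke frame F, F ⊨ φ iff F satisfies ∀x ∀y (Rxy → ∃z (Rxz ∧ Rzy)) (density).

Yes — defined by □□p → □p

Yes: it is density, defined by the C4 schema □□p → □p.
Suppose □□p→□p is valid. Take Rxy and set V(p)={w : xR²w}. Then □□p at x, so □p at x, so p at y, i.e. ∃z(Rxz∧Rzy).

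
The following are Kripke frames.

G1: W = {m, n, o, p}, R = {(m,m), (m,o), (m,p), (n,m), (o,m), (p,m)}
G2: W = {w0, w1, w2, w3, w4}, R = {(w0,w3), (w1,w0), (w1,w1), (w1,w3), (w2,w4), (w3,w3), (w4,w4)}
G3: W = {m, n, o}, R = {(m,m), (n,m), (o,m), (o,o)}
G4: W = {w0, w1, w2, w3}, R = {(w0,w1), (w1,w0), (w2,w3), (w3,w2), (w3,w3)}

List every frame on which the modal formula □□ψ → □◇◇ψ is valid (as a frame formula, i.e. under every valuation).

The schema corresponds to a generalized confluence (Geach) condition: ∀x ∀z (xRz → ∃w (xR²w ∧ zR²w)).
G1: ✓.
G2: ✓.
G3: ✓.
G4: fails — w0Rw1 but no w with w0R²w and w1R²w.

G1, G2, G3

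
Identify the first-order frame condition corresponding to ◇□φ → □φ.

The Euclidean property

This is frame-equivalent to ◇φ → □◇φ (substitute ¬φ for φ and contrapose).
Suppose ◇φ→□◇φ is valid. Take Rxy, Rxz and set V(φ)={y}. Then ◇φ at x, so □◇φ at x, so ◇φ at z, so some w with Rzw has φ; w=y, i.e. Rzy. By symmetry of the argument, Ryz.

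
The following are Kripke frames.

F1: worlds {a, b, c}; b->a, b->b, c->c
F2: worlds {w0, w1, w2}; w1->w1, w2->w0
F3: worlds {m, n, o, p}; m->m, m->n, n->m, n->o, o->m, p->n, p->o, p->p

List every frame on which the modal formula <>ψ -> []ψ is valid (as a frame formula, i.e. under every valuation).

F2

This is the axiom for partial functionality; its first-order frame correspondent is forall x forall y forall z (Rxy & Rxz -> y = z).
F1: fails — b sees both a and b.
F2: condition met.
F3: fails — m sees both m and n.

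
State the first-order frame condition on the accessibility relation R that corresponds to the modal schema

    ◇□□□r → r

∀x ∀y (xRy → ∃w (yR³w ∧ x = w))

This is a Sahlqvist (Geach-type) schema ◇^1□^3r → □^0◇^0r.
Minimal-valuation argument: fix x; take any y with xR^1y and any z with xR^0z. Set V(r) to the set of worlds R-reachable from y in exactly 3 steps. Then □^3r holds at y, so the antecedent holds at x; validity forces ◇^0r at z, giving a w with zR^0w and yR^3w.
First-order correspondent: ∀x ∀y (xRy → ∃w (yR³w ∧ x = w)).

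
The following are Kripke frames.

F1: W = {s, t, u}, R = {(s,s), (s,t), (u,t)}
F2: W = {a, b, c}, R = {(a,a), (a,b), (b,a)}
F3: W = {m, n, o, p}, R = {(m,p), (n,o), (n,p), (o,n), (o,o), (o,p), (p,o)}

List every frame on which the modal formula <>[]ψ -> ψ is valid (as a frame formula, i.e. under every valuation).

Frame correspondent (Sahlqvist): forall x forall y (Rxy -> Ryx) — i.e. symmetry.
F1: fails — Rut but not Rtu.
F2: condition met.
F3: fails — Rnp but not Rpn.

F2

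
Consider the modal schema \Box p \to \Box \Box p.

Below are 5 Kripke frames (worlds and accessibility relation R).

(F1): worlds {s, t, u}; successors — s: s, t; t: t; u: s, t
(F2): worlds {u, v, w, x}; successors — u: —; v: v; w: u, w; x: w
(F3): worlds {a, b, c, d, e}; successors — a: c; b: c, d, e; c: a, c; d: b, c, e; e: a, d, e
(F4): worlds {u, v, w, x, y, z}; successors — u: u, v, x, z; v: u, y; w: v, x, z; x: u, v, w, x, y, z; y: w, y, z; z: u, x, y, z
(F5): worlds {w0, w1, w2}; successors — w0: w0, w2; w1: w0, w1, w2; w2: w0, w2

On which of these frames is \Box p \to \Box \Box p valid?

(F1), (F5)

This is the axiom for transitivity; its first-order frame correspondent is \forall x \forall y \forall z (Rxy \wedge Ryz \to Rxz).
(F1): ✓.
(F2): fails — Rxw and Rwu but not Rxu.
(F3): fails — Rbc and Rca but not Rba.
(F4): fails — Ruv and Rvy but not Ruy.
(F5): ✓.
Valid on: (F1), (F5).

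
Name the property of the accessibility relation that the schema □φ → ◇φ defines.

seriality: ∀x ∃y Rxy

Suppose □φ→◇φ is valid. At any x set V(φ)=W. Then □φ at x, so ◇φ at x, so x has a successor.
Conversely, on a frame with seriality the schema holds at every world under every valuation.
So the correspondent is seriality.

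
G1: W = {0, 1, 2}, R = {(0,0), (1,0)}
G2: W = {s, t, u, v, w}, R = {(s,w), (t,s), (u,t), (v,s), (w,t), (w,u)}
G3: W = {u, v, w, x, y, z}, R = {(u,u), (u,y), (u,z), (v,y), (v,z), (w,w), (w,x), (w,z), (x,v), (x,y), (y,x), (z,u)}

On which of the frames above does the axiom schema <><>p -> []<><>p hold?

G1

Frame correspondent (Sahlqvist): forall x forall y forall z ((x R^2 y & xRz) -> exists w (y = w & z R^2 w)) — i.e. a generalized confluence (Geach) condition.
G1: condition met.
G2: fails — sR²u, sRw but no w* with u=w* and wR²w*.
G3: fails — uR²u, uRy but no t with u=t and yR²t.
Valid on: G1.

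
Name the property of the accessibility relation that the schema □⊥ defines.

emptiness of R

□⊥ is valid iff no world has any successor (otherwise □⊥ fails at any world with one).
The converse is a direct semantic check.
So the correspondent is emptiness of R.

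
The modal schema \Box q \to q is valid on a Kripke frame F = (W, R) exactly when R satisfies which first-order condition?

Suppose □q→q is valid. At any x set V(q)={w : Rxw}. Then □q holds at x, so q holds at x, i.e. Rxx.
The converse is a direct semantic check.
Frame condition: \forall x Rxx.

reflexivity: \forall x Rxx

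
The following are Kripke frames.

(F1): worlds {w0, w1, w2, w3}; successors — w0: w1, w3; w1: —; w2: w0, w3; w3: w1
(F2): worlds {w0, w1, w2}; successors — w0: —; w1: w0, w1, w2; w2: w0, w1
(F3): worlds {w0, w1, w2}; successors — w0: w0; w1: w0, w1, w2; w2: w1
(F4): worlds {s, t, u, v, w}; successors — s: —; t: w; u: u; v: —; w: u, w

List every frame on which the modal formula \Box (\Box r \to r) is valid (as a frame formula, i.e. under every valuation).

(F4)

This is the axiom for shift-reflexivity; its first-order frame correspondent is \forall x \forall y (Rxy \to Ryy).
(F1): fails — Rw3w1 but not Rw1w1.
(F2): fails — Rw1w2 but not Rw2w2.
(F3): fails — Rw1w2 but not Rw2w2.
(F4): satisfies the condition.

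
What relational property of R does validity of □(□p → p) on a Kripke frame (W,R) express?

shift-reflexivity: ∀x ∀y (Rxy → Ryy)

Suppose □(□p→p) is valid. Take Rxy and set V(p)={w : Ryw}. Then at y, □p holds; since □(□p→p) at x, □p→p at y, so p at y, i.e. Ryy.
Conversely, any frame satisfying ∀x ∀y (Rxy → Ryy) validates the schema.
Frame condition: ∀x ∀y (Rxy → Ryy).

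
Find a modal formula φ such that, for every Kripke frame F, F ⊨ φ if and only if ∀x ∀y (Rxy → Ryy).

□(□ψ → ψ)

This is shift-reflexivity; the standard corresponding axiom is T□: □(□ψ → ψ).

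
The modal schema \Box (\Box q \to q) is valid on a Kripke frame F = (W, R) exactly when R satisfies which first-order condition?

Suppose □(□q→q) is valid. Take Rxy and set V(q)={w : Ryw}. Then at y, □q holds; since □(□q→q) at x, □q→q at y, so q at y, i.e. Ryy.

Shift-reflexivity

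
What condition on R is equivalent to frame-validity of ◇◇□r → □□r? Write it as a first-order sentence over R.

This is a Sahlqvist (Geach-type) schema ◇^2□^1r → □^2◇^0r.
First-order correspondent: ∀x ∀y ∀z ((xR²y ∧ xR²z) → ∃w (yRw ∧ z = w)).

∀x ∀y ∀z ((xR²y ∧ xR²z) → ∃w (yRw ∧ z = w))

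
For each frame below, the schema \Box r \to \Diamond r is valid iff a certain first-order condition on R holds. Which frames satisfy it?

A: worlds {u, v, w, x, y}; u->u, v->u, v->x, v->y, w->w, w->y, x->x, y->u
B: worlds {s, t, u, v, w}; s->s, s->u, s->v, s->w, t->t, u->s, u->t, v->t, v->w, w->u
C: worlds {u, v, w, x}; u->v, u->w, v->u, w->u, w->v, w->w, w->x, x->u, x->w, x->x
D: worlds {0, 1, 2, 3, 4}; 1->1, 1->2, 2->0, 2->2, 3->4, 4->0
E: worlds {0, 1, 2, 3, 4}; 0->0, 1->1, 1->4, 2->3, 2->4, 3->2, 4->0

A, B, C, E

Frame correspondent (Sahlqvist): \forall x \exists y Rxy — i.e. seriality.
A: satisfies the condition.
B: satisfies the condition.
C: satisfies the condition.
D: fails — world 0 has no successor.
E: satisfies the condition.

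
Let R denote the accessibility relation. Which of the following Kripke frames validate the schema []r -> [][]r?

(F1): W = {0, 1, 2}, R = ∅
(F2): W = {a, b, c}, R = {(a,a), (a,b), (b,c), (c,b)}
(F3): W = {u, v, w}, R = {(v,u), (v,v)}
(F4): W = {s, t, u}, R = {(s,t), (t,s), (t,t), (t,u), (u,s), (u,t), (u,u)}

(F1), (F3)

This is the axiom for transitivity; its first-order frame correspondent is forall x forall y forall z (Rxy & Ryz -> Rxz).
(F1): condition met.
(F2): fails — Rab and Rbc but not Rac.
(F3): condition met.
(F4): fails — Rst and Rts but not Rss.
Valid on: (F1), (F3).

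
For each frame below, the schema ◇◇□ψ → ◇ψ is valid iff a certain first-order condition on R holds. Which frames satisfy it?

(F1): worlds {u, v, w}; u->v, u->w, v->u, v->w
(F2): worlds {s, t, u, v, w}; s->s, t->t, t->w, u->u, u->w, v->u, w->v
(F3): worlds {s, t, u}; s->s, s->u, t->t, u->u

Frame correspondent (Sahlqvist): ∀x ∀y (xR²y → ∃w (yRw ∧ xRw)) — i.e. a generalized confluence (Geach) condition.
(F1): fails — uR²w but no t with wRt and uRt.
(F2): fails — tR²v but no w* with vRw* and tRw*.
(F3): satisfies the condition.

(F3)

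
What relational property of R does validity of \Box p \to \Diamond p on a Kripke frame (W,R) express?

This schema is the D axiom.
It corresponds to seriality: \forall x \exists y Rxy.

Seriality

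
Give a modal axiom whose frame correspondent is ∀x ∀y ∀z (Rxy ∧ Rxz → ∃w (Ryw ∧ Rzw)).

◇□s → □◇s

The condition is convergence. The .2 schema ◇□s → □◇s defines it.
Suppose ◇□s→□◇s is valid. Take Rxy, Rxz and set V(s)={w : Ryw}. Then □s at y so ◇□s at x, so □◇s at x, so ◇s at z, giving w with Rzw and Ryw.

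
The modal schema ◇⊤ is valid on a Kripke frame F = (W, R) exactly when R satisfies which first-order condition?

seriality

◇⊤ holds at w iff w has a successor, so frame-validity of ◇⊤ is exactly seriality. Equivalently via □p → ◇p:
Suppose □p→◇p is valid. At any x set V(p)=W. Then □p at x, so ◇p at x, so x has a successor.
Conversely, on a frame with seriality the schema holds at every world under every valuation.
So the correspondent is seriality.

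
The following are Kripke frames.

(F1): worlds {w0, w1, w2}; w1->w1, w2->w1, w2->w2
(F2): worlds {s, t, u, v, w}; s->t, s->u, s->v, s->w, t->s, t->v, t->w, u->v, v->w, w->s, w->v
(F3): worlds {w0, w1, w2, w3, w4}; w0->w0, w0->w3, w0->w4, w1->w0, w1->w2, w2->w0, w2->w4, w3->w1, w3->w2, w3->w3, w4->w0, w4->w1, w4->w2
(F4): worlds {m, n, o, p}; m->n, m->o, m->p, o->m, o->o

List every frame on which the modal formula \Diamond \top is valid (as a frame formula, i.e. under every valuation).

(F2), (F3)

This is the axiom for seriality; its first-order frame correspondent is \forall x \exists y Rxy.
(F1): fails — world w0 has no successor.
(F2): condition met.
(F3): condition met.
(F4): fails — world n has no successor.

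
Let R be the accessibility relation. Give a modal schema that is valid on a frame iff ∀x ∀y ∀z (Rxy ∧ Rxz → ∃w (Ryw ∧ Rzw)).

◇□p → □◇p

The condition is convergence. The .2 schema ◇□p → □◇p defines it.
Suppose ◇□p→□◇p is valid. Take Rxy, Rxz and set V(p)={w : Ryw}. Then □p at y so ◇□p at x, so □◇p at x, so ◇p at z, giving w with Rzw and Ryw.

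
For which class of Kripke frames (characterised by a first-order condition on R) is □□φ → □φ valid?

Suppose □□φ→□φ is valid. Take Rxy and set V(φ)={w : xR²w}. Then □□φ at x, so □φ at x, so φ at y, i.e. ∃z(Rxz∧Rzy).
Conversely, any frame satisfying ∀x ∀y (Rxy → ∃z (Rxz ∧ Rzy)) validates the schema.
So the correspondent is density.

density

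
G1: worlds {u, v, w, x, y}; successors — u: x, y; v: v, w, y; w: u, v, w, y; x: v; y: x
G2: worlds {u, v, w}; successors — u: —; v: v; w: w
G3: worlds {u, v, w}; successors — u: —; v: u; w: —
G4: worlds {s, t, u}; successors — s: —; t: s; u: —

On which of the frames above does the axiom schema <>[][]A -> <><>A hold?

G1, G2

The schema corresponds to a generalized confluence (Geach) condition: forall x forall y (xRy -> exists w (y R^2 w & x R^2 w)).
G1: ✓.
G2: ✓.
G3: fails — vRu but no t with uR²t and vR²t.
G4: fails — tRs but no w with sR²w and tR²w.
Valid on: G1, G2.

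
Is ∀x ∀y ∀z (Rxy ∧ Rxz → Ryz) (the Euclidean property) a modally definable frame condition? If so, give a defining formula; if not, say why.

The condition is the Euclidean property. A defining modal formula is ◇r → □◇r.

Definable; ◇r → □◇r defines it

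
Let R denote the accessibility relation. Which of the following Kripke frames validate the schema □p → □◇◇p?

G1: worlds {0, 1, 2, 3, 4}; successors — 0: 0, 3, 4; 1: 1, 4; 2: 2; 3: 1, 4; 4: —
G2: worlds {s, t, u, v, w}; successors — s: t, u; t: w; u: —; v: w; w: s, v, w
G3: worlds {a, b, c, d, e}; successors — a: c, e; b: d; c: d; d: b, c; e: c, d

The schema corresponds to a generalized confluence (Geach) condition: ∀x ∀z (xRz → ∃w (xRw ∧ zR²w)).
G1: fails — 0R4 but no w with 0Rw and 4R²w.
G2: fails — sRt but no w* with sRw* and tR²w*.
G3: ✓.
Valid on: G3.

G3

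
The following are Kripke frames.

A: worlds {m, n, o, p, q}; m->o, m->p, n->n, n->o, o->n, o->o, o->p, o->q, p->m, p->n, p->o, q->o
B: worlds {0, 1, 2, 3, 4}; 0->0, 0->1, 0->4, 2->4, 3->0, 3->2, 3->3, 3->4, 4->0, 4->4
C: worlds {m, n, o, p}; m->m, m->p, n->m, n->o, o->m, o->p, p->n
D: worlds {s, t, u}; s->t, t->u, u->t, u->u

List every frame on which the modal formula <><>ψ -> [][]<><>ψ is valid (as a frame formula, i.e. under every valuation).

The schema corresponds to a generalized confluence (Geach) condition: forall x forall y forall z ((x R^2 y & x R^2 z) -> exists w (y = w & z R^2 w)).
A: fails — mR²m, mR²n but no w with m=w and nR²w.
B: fails — 0R²0, 0R²1 but no w with 0=w and 1R²w.
C: fails — mR²n, mR²n but no w with n=w and nR²w.
D: satisfies the condition.
Valid on: D.

D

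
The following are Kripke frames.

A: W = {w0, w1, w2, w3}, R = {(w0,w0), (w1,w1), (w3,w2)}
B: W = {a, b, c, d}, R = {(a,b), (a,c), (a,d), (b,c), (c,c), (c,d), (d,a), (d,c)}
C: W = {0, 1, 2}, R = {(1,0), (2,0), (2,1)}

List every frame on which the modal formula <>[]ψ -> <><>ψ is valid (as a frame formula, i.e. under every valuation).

B

Frame correspondent (Sahlqvist): forall x forall y (xRy -> exists w (yRw & x R^2 w)) — i.e. a generalized confluence (Geach) condition.
A: fails — w3Rw2 but no w with w2Rw and w3R²w.
B: ✓.
C: fails — 1R0 but no w with 0Rw and 1R²w.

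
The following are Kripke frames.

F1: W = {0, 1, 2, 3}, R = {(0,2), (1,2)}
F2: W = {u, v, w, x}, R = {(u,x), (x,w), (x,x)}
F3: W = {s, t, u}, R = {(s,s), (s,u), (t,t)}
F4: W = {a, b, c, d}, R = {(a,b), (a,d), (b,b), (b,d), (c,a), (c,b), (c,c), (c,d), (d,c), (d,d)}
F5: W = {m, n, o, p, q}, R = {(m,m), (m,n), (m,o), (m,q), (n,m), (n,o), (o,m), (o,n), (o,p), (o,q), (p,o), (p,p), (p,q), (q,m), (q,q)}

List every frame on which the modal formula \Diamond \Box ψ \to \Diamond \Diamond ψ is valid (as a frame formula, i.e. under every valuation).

This is the axiom for a generalized confluence (Geach) condition; its first-order frame correspondent is \forall x \forall y (xRy \to \exists w (yRw \wedge x R^2 w)).
F1: fails — 0R2 but no w with 2Rw and 0R²w.
F2: fails — xRw but no t with wRt and xR²t.
F3: fails — sRu but no w with uRw and sR²w.
F4: ✓.
F5: ✓.

F4, F5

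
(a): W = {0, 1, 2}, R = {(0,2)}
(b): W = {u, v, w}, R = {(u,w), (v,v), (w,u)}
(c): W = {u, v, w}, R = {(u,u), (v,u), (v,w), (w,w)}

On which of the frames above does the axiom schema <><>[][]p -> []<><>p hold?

(a)

Frame correspondent (Sahlqvist): forall x forall y forall z ((x R^2 y & xRz) -> exists w (y R^2 w & z R^2 w)) — i.e. a generalized confluence (Geach) condition.
(a): condition met.
(b): fails — uR²u, uRw but no t with uR²t and wR²t.
(c): fails — vR²u, vRw but no t with uR²t and wR²t.
Valid on: (a).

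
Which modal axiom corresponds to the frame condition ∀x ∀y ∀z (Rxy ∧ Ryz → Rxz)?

This is transitivity; the standard corresponding axiom is 4: □r → □□r.
Suppose □r→□□r is valid. Take Rxy, Ryz and set V(r)={w : Rxw}. Then □r at x, so □□r at x, so □r at y, so r at z, i.e. Rxz.

□r → □□r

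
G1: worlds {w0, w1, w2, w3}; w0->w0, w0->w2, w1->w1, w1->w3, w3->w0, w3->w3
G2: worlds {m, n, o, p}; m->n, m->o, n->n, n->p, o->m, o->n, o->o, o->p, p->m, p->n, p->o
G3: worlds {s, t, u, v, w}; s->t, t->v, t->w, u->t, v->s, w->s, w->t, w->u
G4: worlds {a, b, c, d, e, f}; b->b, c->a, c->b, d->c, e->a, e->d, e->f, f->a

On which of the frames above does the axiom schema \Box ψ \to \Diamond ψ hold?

This is the axiom for seriality; its first-order frame correspondent is \forall x \exists y Rxy.
G1: fails — world w2 has no successor.
G2: condition met.
G3: condition met.
G4: fails — world a has no successor.
Valid on: G2, G3.

G2, G3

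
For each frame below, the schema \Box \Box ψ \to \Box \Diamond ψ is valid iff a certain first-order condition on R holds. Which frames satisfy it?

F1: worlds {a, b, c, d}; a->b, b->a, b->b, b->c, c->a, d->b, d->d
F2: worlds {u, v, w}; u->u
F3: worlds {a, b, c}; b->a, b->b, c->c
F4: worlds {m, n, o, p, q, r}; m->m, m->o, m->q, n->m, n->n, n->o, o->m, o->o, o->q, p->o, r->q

F1, F2

Frame correspondent (Sahlqvist): \forall x \forall z (xRz \to \exists w (x R^2 w \wedge zRw)) — i.e. a generalized confluence (Geach) condition.
F1: holds.
F2: holds.
F3: fails — bRa but no w with bR²w and aRw.
F4: fails — mRq but no w with mR²w and qRw.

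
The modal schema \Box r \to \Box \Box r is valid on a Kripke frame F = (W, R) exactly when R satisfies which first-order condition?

Suppose □r→□□r is valid. Take Rxy, Ryz and set V(r)={w : Rxw}. Then □r at x, so □□r at x, so □r at y, so r at z, i.e. Rxz.

transitivity: \forall x \forall y \forall z (Rxy \wedge Ryz \to Rxz)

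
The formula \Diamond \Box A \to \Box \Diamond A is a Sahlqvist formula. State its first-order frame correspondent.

convergence

Suppose ◇□A→□◇A is valid. Take Rxy, Rxz and set V(A)={w : Ryw}. Then □A at y so ◇□A at x, so □◇A at x, so ◇A at z, giving w with Rzw and Ryw.
Conversely, on a frame with convergence the schema holds at every world under every valuation.
So the correspondent is convergence.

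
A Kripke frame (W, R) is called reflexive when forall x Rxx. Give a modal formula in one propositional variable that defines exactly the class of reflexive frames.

□q → q

This is reflexivity; the standard corresponding axiom is T: □q → q.
Suppose □q→q is valid. At any x set V(q)={w : Rxw}. Then □q holds at x, so q holds at x, i.e. Rxx.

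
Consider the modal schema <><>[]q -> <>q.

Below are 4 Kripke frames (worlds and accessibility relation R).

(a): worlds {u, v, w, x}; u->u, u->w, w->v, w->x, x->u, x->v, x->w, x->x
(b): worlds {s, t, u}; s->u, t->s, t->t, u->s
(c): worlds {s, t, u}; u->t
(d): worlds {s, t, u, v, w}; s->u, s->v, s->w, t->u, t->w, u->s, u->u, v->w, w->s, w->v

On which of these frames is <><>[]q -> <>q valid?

Frame correspondent (Sahlqvist): forall x forall y (x R^2 y -> exists w (yRw & xRw)) — i.e. a generalized confluence (Geach) condition.
(a): fails — uR²v but no t with vRt and uRt.
(b): fails — tR²s but no w with sRw and tRw.
(c): holds.
(d): fails — uR²v but no w* with vRw* and uRw*.
Valid on: (c).

(c)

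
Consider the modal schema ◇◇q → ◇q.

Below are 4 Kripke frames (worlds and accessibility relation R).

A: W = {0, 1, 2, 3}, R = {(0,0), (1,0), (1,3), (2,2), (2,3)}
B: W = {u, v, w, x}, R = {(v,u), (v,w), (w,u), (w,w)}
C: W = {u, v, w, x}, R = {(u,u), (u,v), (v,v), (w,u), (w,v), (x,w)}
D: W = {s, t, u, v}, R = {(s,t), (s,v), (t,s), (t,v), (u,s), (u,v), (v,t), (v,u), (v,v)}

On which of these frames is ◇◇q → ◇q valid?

This is the axiom for transitivity; its first-order frame correspondent is ∀x ∀y ∀z (Rxy ∧ Ryz → Rxz).
A: condition met.
B: condition met.
C: fails — Rxw and Rwu but not Rxu.
D: fails — Ruv and Rvt but not Rut.

A, B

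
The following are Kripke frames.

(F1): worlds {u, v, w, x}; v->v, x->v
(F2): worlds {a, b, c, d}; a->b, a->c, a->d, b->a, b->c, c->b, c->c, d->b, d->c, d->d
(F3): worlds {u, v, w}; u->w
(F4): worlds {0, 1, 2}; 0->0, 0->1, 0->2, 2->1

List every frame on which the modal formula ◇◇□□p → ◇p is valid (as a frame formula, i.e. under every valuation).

This is the axiom for a generalized confluence (Geach) condition; its first-order frame correspondent is ∀x ∀y (xR²y → ∃w (yR²w ∧ xRw)).
(F1): holds.
(F2): holds.
(F3): holds.
(F4): fails — 0R²1 but no w with 1R²w and 0Rw.
Valid on: (F1), (F2), (F3).

(F1), (F2), (F3)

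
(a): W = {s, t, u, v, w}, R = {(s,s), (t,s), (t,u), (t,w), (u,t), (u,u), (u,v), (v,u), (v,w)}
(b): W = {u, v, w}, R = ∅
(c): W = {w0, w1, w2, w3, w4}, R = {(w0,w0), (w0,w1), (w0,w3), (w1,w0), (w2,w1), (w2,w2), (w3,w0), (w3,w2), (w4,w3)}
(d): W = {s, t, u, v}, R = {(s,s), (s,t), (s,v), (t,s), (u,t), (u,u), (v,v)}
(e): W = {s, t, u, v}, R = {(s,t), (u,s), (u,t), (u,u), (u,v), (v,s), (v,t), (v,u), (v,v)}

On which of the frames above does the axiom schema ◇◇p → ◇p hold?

(b), (e)

Frame correspondent (Sahlqvist): ∀x ∀y ∀z (Rxy ∧ Ryz → Rxz) — i.e. transitivity.
(a): fails — Ruv and Rvw but not Ruw.
(b): ✓.
(c): fails — Rw1w0 and Rw0w1 but not Rw1w1.
(d): fails — Rut and Rts but not Rus.
(e): ✓.
Valid on: (b), (e).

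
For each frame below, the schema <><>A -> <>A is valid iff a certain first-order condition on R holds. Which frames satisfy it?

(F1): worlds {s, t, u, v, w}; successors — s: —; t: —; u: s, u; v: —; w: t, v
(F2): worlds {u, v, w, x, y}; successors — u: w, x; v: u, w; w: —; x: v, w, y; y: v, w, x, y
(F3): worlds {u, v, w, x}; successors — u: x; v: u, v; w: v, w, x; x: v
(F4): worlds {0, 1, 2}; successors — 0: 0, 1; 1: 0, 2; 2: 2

This is the axiom for transitivity; its first-order frame correspondent is forall x forall y forall z (Rxy & Ryz -> Rxz).
(F1): satisfies the condition.
(F2): fails — Rvu and Rux but not Rvx.
(F3): fails — Rvu and Rux but not Rvx.
(F4): fails — R10 and R01 but not R11.
Valid on: (F1).

(F1)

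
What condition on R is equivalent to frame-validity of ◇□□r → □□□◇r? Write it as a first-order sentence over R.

This is a Sahlqvist (Geach-type) schema ◇^1□^2r → □^3◇^1r.
First-order correspondent: ∀x ∀y ∀z ((xRy ∧ xR³z) → ∃w (yR²w ∧ zRw)).

∀x ∀y ∀z ((xRy ∧ xR³z) → ∃w (yR²w ∧ zRw))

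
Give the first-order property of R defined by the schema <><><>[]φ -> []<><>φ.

forall x forall y forall z ((x R^3 y & xRz) -> exists w (yRw & z R^2 w))

This is a Sahlqvist (Geach-type) schema ◇^3□^1φ → □^1◇^2φ.
Minimal-valuation argument: fix x; take any y with xR^3y and any z with xR^1z. Set V(φ) to the set of worlds R-reachable from y in exactly 1 step. Then □^1φ holds at y, so the antecedent holds at x; validity forces ◇^2φ at z, giving a w with zR^2w and yR^1w.
First-order correspondent: forall x forall y forall z ((x R^3 y & xRz) -> exists w (yRw & z R^2 w)).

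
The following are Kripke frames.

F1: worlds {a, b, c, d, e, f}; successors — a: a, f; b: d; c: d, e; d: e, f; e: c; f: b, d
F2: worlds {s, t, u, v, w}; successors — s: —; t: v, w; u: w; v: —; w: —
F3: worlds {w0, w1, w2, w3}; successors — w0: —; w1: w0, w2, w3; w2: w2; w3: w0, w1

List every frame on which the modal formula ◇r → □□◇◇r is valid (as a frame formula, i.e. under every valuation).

The schema corresponds to a generalized confluence (Geach) condition: ∀x ∀y ∀z ((xRy ∧ xR²z) → ∃w (y = w ∧ zR²w)).
F1: fails — aRa, aR²b but no w with a=w and bR²w.
F2: holds.
F3: fails — w1Rw0, w1R²w0 but no w with w0=w and w0R²w.
Valid on: F2.

F2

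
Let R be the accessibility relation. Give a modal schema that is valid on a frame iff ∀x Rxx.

□ψ → ψ

A defining formula is □ψ → ψ (the T axiom).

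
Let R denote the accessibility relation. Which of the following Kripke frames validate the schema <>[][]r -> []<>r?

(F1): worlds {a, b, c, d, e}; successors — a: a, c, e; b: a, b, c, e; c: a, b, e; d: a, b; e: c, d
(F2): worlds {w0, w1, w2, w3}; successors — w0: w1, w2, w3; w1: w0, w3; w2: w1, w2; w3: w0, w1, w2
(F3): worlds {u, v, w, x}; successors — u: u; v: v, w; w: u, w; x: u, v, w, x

(F2)

The schema corresponds to a generalized confluence (Geach) condition: forall x forall y forall z ((xRy & xRz) -> exists w (y R^2 w & zRw)).
(F1): fails — aRe, aRe but no w with eR²w and eRw.
(F2): holds.
(F3): fails — xRu, xRv but no t with uR²t and vRt.
Valid on: (F2).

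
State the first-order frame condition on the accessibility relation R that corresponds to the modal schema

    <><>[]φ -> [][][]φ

forall x forall y forall z ((x R^2 y & x R^3 z) -> exists w (yRw & z = w))

This is a Sahlqvist (Geach-type) schema ◇^2□^1φ → □^3◇^0φ.
Minimal-valuation argument: fix x; take any y with xR^2y and any z with xR^3z. Set V(φ) to the set of worlds R-reachable from y in exactly 1 step. Then □^1φ holds at y, so the antecedent holds at x; validity forces ◇^0φ at z, giving a w with zR^0w and yR^1w.
First-order correspondent: forall x forall y forall z ((x R^2 y & x R^3 z) -> exists w (yRw & z = w)).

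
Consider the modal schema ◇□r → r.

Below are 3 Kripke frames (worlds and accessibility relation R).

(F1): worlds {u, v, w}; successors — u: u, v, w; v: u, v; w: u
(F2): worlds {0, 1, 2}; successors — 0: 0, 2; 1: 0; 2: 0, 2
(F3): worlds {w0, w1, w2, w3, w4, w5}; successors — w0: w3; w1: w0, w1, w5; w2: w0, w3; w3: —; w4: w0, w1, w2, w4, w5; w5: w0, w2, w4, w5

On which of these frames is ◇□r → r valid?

(F1)

Frame correspondent (Sahlqvist): ∀x ∀y (Rxy → Ryx) — i.e. symmetry.
(F1): holds.
(F2): fails — R10 but not R01.
(F3): fails — Rw1w5 but not Rw5w1.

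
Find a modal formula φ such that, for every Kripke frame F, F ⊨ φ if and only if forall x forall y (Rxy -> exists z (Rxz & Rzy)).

□□s → □s

The condition is density. The C4 schema □□s → □s defines it.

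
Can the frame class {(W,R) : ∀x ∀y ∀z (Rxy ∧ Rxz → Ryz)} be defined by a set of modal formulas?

The condition is the Euclidean property. A defining modal formula is ◇q → □◇q.

Yes — defined by ◇q → □◇q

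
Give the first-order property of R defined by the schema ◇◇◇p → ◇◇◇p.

This is a Sahlqvist (Geach-type) schema ◇^3□^0p → □^0◇^3p.
Minimal-valuation argument: fix x; take any y with xR^3y and any z with xR^0z. Set V(p) to the set of worlds R-reachable from y in exactly 0 steps. Then □^0p holds at y, so the antecedent holds at x; validity forces ◇^3p at z, giving a w with zR^3w and yR^0w.
First-order correspondent: ∀x ∀y (xR³y → ∃w (y = w ∧ xR³w)).

∀x ∀y (xR³y → ∃w (y = w ∧ xR³w))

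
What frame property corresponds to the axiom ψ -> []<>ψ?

Suppose ψ→□◇ψ is valid. Take Rxy and set V(ψ)={x}. Then ψ at x, so □◇ψ at x, so ◇ψ at y, so some z with Ryz has ψ; z=x, i.e. Ryx.
Conversely, any frame satisfying forall x forall y (Rxy -> Ryx) validates the schema.
Frame condition: forall x forall y (Rxy -> Ryx).

symmetry: forall x forall y (Rxy -> Ryx)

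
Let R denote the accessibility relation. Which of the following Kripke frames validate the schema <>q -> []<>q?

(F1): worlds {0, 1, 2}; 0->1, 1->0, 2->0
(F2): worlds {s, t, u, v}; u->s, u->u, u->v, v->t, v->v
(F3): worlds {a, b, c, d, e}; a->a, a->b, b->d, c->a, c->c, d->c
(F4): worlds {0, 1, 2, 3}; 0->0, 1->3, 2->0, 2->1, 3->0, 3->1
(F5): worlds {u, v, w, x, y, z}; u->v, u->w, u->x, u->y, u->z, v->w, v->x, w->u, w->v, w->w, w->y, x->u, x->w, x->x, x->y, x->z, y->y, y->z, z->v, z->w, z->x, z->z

none

Frame correspondent (Sahlqvist): forall x forall y forall z (Rxy & Rxz -> Ryz) — i.e. the Euclidean property.
(F1): fails — R01 and R01 but not R11.
(F2): fails — Ruv and Ruu but not Rvu.
(F3): fails — Rab and Rab but not Rbb.
(F4): fails — R13 and R13 but not R33.
(F5): fails — Ruv and Ruv but not Rvv.
Valid on no frame.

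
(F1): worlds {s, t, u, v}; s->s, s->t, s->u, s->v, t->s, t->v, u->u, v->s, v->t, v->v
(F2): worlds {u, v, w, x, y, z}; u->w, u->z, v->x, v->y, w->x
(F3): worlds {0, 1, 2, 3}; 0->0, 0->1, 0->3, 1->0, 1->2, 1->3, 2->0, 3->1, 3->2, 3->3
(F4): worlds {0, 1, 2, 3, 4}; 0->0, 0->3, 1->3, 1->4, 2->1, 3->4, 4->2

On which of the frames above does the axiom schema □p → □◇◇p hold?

(F1), (F3)

Frame correspondent (Sahlqvist): ∀x ∀z (xRz → ∃w (xRw ∧ zR²w)) — i.e. a generalized confluence (Geach) condition.
(F1): ✓.
(F2): fails — uRw but no t with uRt and wR²t.
(F3): ✓.
(F4): fails — 0R3 but no w with 0Rw and 3R²w.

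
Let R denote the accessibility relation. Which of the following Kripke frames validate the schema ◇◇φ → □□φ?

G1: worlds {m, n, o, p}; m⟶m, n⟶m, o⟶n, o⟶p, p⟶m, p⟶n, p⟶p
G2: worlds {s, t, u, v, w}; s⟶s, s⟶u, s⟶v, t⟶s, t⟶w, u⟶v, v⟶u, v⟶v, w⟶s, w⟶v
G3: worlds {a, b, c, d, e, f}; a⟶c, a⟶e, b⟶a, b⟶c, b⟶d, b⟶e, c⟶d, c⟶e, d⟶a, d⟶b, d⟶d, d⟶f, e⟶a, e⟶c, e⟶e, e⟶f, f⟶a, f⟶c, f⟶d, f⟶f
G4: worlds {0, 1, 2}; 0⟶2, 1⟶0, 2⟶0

G4

The schema corresponds to a generalized confluence (Geach) condition: ∀x ∀y ∀z ((xR²y ∧ xR²z) → ∃w (y = w ∧ z = w)).
G1: fails — oR²m, oR²n but m ≠ n.
G2: fails — sR²s, sR²u but s ≠ u.
G3: fails — aR²a, aR²c but a ≠ c.
G4: ✓.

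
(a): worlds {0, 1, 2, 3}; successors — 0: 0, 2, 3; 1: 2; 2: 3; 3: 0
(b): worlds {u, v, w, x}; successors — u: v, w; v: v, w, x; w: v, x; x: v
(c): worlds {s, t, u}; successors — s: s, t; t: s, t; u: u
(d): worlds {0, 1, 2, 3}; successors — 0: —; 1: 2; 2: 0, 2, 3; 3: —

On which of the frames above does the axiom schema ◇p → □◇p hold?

Frame correspondent (Sahlqvist): ∀x ∀y ∀z (Rxy ∧ Rxz → Ryz) — i.e. the Euclidean property.
(a): fails — R02 and R00 but not R20.
(b): fails — Ruw and Ruw but not Rww.
(c): holds.
(d): fails — R23 and R23 but not R33.

(c)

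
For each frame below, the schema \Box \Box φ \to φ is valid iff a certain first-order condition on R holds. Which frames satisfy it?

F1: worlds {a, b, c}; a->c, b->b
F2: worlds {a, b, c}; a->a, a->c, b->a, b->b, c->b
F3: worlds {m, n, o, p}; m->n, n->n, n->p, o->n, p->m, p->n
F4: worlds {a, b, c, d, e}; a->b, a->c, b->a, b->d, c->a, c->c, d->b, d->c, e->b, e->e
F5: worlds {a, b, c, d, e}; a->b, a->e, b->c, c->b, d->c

F4

Frame correspondent (Sahlqvist): \forall x \exists w (x R^2 w \wedge x = w) — i.e. a generalized confluence (Geach) condition.
F1: fails — at a but no w with aR²w and a=w.
F2: fails — at c but no w with cR²w and c=w.
F3: fails — at m but no w with mR²w and m=w.
F4: satisfies the condition.
F5: fails — at a but no w with aR²w and a=w.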